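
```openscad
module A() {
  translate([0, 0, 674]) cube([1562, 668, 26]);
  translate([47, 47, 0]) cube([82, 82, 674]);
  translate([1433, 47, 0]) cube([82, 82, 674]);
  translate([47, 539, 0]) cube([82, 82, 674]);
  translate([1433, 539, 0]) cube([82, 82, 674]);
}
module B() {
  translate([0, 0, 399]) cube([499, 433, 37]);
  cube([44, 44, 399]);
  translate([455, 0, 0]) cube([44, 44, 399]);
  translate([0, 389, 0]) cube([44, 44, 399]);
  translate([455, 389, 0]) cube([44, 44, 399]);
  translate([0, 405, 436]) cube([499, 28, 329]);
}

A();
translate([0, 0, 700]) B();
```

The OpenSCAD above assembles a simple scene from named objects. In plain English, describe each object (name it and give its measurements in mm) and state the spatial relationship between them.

A is a table with a 1562×668 mm rectangular top, 26 mm thick, top surface at z = 700 mm, supported by four 82×82 mm square legs, each inset 47 mm from the nearest pair of top edges, running from the floor.

B is a chair: 499×433 mm seat, 37 mm thick, top at z = 436 mm, on four 44 mm square corner legs flush with the seat edges. A 28 mm thick backrest slab spans the full seat width, extending 329 mm above the seat top, its back face flush with the seat's +y edge.

The chair is on top of the table.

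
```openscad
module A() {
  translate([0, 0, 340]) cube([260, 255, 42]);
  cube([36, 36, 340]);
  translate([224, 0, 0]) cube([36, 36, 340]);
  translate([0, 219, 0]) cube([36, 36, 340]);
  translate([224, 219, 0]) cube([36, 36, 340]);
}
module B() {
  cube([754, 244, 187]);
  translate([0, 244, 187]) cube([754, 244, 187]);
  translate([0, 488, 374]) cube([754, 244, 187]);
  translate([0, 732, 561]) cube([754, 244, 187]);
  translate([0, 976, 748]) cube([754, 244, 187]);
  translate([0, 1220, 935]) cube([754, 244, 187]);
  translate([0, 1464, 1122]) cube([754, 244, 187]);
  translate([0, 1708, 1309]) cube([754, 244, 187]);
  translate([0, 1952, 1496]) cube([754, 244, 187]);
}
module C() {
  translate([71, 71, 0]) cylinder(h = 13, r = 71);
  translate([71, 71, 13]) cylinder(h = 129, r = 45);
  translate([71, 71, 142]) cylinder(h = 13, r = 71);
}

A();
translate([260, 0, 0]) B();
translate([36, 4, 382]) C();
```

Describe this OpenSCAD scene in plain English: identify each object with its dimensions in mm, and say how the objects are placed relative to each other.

A is a four-legged stool. The seat is 260×255 mm, 42 mm thick, top at z = 382 mm. It stands on four square legs, each 36×36 mm in cross-section, from z = 0 to the seat underside, each flush with a corner of the seat.

B is a run of 9 identical solid stair steps. Each tread is 754×244 mm and each step block is 187 mm high. Step 1 rests on the floor; step k is offset from step 1 by (k−1)×244 mm in y and (k−1)×187 mm in z.

C is a spool: two coaxial disc flanges of radius 71 mm and thickness 13 mm, joined by a core cylinder of radius 45 mm and height 129 mm. The lower flange rests on z = 0 and the three cylinders share a vertical axis.

The staircase is against the stool's +x side, with their −y faces flush. The spool is on top of the stool.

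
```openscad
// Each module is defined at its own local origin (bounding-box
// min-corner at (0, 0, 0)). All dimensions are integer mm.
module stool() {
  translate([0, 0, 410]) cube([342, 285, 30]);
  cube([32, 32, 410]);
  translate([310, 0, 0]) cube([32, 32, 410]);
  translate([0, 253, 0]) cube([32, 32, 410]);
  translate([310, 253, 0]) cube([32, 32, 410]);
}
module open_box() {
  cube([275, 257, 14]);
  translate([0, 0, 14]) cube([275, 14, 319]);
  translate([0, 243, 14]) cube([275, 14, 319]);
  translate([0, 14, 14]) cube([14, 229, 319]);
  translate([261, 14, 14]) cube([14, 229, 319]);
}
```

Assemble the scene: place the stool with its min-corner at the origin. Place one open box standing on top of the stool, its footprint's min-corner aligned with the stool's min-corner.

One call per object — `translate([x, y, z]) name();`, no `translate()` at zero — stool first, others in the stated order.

stool();
translate([0, 0, 440]) open_box();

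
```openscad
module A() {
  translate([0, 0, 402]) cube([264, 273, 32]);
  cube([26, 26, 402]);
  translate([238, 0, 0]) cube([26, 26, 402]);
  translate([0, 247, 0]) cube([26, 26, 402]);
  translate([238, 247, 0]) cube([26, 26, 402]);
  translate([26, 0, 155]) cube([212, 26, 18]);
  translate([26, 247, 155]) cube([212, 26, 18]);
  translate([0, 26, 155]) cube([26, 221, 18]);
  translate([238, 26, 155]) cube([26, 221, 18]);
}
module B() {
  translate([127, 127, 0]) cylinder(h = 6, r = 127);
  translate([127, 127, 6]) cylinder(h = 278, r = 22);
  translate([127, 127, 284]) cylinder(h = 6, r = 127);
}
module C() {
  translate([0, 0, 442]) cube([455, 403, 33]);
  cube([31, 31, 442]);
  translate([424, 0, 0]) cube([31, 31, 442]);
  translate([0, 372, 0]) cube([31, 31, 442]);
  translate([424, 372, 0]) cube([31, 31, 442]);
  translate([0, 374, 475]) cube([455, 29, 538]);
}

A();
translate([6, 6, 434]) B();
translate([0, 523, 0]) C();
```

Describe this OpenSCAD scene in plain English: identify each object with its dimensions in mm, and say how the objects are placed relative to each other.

A is a four-legged stool. The seat is 264×273 mm, 32 mm thick, top at z = 434 mm. It stands on four square legs, each 26×26 mm in cross-section, from z = 0 to the seat underside, each flush with a corner of the seat. Four stretchers, 26 mm wide and 18 mm tall, connect adjacent legs with their undersides at z = 155 mm, each running between the inner faces of the legs it joins and aligned with the legs' outer faces on the other axis.

B is a spool: two coaxial disc flanges of radius 127 mm and thickness 6 mm, joined by a core cylinder of radius 22 mm and height 278 mm. The lower flange rests on z = 0 and the three cylinders share a vertical axis.

C is a chair. The seat is a 455×403×33 mm slab with its top at z = 475 mm, on four 31×31 mm corner legs (flush with the seat edges, standing on z = 0). A flat backrest 29 mm thick, 538 mm tall, spans the full seat width and rises from the seat top along its +y edge, rear face flush with the rear of the seat.

The spool is on top of the stool. The chair is on the floor beside the stool on its +y side.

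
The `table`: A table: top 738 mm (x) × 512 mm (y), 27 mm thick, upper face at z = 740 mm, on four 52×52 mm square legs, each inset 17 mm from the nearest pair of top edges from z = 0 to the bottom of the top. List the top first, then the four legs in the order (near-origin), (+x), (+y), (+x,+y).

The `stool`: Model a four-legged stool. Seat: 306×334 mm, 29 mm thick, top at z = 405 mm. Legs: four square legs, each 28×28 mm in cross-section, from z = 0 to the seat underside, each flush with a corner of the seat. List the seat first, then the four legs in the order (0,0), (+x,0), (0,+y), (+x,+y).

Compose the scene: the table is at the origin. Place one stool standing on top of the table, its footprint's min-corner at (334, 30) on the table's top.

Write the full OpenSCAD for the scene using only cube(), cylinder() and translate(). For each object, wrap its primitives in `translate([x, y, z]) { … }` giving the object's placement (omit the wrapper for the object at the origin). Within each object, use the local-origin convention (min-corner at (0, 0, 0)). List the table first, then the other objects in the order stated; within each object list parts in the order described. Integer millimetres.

translate([0, 0, 713]) cube([738, 512, 27]);
translate([17, 17, 0]) cube([52, 52, 713]);
translate([669, 17, 0]) cube([52, 52, 713]);
translate([17, 443, 0]) cube([52, 52, 713]);
translate([669, 443, 0]) cube([52, 52, 713]);
translate([334, 30, 740]) {
  translate([0, 0, 376]) cube([306, 334, 29]);
  cube([28, 28, 376]);
  translate([278, 0, 0]) cube([28, 28, 376]);
  translate([0, 306, 0]) cube([28, 28, 376]);
  translate([278, 306, 0]) cube([28, 28, 376]);
}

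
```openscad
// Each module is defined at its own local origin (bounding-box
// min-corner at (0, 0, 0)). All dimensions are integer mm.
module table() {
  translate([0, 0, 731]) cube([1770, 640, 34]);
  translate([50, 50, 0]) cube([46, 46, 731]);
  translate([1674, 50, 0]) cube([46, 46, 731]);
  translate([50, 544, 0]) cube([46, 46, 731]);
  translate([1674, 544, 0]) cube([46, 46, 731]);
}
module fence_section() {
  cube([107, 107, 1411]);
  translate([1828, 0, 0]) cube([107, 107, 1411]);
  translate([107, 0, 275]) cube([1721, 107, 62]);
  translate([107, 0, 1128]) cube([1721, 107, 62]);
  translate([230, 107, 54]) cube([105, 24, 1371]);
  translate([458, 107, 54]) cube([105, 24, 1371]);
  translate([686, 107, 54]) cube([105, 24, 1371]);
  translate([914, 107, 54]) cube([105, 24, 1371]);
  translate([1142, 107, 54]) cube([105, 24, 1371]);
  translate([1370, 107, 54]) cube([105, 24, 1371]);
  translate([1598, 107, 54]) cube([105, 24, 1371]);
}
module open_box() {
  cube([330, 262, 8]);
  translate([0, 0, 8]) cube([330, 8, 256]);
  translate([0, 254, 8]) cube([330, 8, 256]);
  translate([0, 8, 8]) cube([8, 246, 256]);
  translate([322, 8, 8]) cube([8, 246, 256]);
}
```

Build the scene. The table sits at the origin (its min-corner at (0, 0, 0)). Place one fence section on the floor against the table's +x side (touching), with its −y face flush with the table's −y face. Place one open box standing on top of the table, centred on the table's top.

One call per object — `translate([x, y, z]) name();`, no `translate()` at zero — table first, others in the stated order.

table();
translate([1770, 0, 0]) fence_section();
translate([720, 189, 765]) open_box();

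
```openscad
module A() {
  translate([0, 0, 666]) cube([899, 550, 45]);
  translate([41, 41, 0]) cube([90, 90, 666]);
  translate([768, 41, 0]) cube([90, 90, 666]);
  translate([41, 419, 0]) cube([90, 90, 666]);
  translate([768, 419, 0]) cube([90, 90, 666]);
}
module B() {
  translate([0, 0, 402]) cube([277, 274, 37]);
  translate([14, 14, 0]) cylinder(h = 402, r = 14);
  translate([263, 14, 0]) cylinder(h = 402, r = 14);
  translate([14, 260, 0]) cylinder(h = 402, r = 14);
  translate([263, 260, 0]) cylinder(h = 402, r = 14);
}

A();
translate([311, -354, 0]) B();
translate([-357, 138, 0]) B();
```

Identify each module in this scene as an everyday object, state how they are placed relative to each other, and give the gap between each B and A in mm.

Each stool's nearest face is 80 mm from the table's bounding box.

A is a table. B is a stool. Two stools sit around the table at the −y, −x sides. The gap between each stool and the table is 80 mm.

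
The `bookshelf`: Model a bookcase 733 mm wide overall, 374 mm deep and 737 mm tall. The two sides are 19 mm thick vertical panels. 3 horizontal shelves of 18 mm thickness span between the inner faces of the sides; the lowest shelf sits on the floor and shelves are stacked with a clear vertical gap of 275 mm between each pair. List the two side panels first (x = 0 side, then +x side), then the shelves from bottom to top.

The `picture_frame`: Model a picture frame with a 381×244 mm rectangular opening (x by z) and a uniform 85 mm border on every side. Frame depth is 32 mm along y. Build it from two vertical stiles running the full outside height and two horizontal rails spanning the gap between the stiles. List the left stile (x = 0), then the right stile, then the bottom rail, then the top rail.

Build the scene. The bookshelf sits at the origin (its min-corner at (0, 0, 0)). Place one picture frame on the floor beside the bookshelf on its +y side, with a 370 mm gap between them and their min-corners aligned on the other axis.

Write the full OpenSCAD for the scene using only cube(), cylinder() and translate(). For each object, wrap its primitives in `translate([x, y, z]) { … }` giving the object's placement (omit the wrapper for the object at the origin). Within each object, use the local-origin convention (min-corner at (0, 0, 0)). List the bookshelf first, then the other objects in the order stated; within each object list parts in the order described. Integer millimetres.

cube([19, 374, 737]);
translate([714, 0, 0]) cube([19, 374, 737]);
translate([19, 0, 0]) cube([695, 374, 18]);
translate([19, 0, 293]) cube([695, 374, 18]);
translate([19, 0, 586]) cube([695, 374, 18]);
translate([0, 744, 0]) {
  cube([85, 32, 414]);
  translate([466, 0, 0]) cube([85, 32, 414]);
  translate([85, 0, 0]) cube([381, 32, 85]);
  translate([85, 0, 329]) cube([381, 32, 85]);
}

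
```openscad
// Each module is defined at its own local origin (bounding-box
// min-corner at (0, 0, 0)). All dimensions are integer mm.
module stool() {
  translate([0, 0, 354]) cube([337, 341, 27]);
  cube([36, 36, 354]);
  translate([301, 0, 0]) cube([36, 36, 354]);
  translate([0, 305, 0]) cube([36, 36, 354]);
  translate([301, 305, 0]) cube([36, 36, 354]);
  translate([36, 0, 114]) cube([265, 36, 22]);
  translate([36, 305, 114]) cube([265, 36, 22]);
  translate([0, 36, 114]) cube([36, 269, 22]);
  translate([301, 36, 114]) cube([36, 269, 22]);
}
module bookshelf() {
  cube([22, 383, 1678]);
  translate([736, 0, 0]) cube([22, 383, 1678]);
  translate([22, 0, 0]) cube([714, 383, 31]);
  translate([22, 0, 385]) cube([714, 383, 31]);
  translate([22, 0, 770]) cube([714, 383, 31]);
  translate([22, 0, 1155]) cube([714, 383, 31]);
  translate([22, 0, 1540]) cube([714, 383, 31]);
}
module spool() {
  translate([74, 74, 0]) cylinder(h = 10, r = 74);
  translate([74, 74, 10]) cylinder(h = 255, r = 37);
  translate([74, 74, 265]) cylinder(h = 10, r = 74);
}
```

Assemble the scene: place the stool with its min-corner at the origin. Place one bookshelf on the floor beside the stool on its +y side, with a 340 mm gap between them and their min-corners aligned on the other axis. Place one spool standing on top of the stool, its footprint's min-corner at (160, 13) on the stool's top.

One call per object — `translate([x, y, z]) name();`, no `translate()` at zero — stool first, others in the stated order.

stool();
translate([0, 681, 0]) bookshelf();
translate([160, 13, 381]) spool();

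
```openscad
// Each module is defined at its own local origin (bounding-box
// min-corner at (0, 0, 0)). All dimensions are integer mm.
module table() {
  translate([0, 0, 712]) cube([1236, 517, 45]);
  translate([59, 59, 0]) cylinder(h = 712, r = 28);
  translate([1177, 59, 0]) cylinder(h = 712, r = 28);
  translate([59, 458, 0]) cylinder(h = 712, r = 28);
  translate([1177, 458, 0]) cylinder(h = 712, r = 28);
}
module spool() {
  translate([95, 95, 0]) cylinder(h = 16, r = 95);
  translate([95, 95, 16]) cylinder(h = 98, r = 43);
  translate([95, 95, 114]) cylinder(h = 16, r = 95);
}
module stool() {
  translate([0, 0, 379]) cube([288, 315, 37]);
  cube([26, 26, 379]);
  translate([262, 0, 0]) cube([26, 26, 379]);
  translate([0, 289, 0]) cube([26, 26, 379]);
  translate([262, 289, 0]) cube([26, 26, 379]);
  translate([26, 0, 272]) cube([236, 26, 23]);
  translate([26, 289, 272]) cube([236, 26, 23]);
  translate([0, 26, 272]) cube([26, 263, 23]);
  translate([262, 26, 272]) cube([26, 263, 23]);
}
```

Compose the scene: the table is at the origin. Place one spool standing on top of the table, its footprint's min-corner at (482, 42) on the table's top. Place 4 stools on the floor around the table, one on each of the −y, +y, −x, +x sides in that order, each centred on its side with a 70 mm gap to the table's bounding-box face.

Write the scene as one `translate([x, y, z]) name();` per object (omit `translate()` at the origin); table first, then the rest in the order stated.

table();
translate([482, 42, 757]) spool();
translate([474, -385, 0]) stool();
translate([474, 587, 0]) stool();
translate([-358, 101, 0]) stool();
translate([1306, 101, 0]) stool();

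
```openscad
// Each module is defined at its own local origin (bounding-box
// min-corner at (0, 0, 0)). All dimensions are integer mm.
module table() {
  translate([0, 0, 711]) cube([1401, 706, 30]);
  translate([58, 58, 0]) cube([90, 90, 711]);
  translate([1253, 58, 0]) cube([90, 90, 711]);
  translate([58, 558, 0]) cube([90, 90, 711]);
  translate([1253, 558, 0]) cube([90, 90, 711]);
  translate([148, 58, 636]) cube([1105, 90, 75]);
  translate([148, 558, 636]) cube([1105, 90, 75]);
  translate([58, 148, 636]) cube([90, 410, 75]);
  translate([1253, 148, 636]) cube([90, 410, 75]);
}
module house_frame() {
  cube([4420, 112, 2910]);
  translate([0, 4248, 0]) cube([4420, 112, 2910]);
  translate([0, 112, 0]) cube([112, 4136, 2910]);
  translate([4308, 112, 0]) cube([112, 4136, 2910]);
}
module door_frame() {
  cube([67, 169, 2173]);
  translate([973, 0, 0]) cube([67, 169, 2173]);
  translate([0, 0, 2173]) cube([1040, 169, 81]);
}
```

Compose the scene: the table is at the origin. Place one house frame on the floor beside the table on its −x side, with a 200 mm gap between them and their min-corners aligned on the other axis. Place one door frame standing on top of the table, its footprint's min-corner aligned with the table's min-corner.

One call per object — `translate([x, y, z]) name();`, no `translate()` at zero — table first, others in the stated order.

table();
translate([-4620, 0, 0]) house_frame();
translate([0, 0, 741]) door_frame();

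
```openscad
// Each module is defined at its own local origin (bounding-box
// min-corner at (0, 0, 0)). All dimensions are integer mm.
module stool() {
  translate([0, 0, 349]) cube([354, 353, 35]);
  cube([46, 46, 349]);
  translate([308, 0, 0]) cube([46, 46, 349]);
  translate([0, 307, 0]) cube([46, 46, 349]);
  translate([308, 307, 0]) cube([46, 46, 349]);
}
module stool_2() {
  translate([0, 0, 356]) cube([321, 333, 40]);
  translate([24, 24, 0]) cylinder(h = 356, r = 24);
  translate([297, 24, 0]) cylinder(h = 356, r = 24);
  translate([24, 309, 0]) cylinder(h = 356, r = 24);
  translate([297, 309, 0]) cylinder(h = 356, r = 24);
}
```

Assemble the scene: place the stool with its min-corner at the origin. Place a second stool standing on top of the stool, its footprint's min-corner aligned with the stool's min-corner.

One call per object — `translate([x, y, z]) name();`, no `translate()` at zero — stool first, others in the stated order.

stool();
translate([0, 0, 384]) stool_2();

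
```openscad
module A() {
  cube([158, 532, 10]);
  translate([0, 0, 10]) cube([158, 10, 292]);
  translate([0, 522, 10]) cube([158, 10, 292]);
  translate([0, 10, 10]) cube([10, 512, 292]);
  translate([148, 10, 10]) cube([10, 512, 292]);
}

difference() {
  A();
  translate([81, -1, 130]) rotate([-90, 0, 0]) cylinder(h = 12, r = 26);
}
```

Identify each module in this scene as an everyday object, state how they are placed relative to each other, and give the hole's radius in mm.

A is an open box. The open box has a circular hole through its front wall. The hole's radius is 26 mm.

The subtracted cylinder has r = 26 mm.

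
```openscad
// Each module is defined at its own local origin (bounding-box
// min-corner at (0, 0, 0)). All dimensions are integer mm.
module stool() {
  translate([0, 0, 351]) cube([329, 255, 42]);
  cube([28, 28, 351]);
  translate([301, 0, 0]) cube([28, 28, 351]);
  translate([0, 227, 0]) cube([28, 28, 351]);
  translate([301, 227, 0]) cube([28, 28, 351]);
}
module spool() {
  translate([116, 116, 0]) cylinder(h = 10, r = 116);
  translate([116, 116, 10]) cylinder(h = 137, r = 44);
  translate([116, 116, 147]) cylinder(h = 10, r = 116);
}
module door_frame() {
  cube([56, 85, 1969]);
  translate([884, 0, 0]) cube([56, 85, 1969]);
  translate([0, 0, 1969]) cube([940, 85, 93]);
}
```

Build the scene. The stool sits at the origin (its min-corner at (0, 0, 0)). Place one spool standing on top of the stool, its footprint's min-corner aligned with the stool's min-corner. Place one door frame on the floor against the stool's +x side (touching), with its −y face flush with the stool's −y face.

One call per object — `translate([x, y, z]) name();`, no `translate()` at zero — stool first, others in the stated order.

stool();
translate([0, 0, 393]) spool();
translate([329, 0, 0]) door_frame();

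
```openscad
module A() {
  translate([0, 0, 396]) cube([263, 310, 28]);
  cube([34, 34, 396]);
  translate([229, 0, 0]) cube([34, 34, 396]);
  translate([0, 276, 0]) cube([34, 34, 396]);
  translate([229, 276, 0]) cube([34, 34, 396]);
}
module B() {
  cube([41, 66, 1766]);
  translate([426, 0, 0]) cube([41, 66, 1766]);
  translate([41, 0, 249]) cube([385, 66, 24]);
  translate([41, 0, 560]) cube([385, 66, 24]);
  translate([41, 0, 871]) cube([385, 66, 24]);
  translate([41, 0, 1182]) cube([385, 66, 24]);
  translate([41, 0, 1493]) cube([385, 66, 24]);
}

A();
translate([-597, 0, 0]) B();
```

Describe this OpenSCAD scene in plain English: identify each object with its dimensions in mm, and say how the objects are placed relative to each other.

A is a four-legged stool. The seat is 263×310 mm, 28 mm thick, top at z = 424 mm. It stands on four square legs, each 34×34 mm in cross-section, from z = 0 to the seat underside, each flush with a corner of the seat.

B is a straight ladder. Two 41×66 mm vertical rails, 1766 mm tall, stand 467 mm apart (outside-to-outside) with their front faces coplanar on the −y side. 5 rungs, each 66 mm deep and 24 mm tall, span between the inner faces of the rails, front faces flush with the rails. The lowest rung's underside is at z = 249 mm and rungs are spaced 311 mm apart (underside to underside).

The ladder is on the floor beside the stool on its −x side.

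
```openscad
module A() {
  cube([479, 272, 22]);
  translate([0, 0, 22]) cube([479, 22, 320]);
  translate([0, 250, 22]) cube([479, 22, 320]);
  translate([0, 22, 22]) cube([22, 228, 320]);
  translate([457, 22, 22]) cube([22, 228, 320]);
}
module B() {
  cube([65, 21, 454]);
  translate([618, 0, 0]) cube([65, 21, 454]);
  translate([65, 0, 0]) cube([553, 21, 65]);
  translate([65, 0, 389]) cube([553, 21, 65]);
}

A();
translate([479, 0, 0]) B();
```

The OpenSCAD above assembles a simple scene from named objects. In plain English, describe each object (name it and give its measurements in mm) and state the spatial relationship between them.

A is an open-topped rectangular box: outside dimensions 479×272×342 mm, with a uniform wall and base thickness of 22 mm. The base is a full 479×272 slab on the floor; four walls sit on top of the base. The front and back walls (the −y and +y sides) span the full width; the two side walls fit between them.

B is a picture frame with a 553×324 mm rectangular opening (x by z) and a uniform 65 mm border on every side. Frame depth is 21 mm along y. It is built from two vertical stiles running the full outside height and two horizontal rails spanning the gap between the stiles.

The picture frame is against the open box's +x side, with their −y faces flush.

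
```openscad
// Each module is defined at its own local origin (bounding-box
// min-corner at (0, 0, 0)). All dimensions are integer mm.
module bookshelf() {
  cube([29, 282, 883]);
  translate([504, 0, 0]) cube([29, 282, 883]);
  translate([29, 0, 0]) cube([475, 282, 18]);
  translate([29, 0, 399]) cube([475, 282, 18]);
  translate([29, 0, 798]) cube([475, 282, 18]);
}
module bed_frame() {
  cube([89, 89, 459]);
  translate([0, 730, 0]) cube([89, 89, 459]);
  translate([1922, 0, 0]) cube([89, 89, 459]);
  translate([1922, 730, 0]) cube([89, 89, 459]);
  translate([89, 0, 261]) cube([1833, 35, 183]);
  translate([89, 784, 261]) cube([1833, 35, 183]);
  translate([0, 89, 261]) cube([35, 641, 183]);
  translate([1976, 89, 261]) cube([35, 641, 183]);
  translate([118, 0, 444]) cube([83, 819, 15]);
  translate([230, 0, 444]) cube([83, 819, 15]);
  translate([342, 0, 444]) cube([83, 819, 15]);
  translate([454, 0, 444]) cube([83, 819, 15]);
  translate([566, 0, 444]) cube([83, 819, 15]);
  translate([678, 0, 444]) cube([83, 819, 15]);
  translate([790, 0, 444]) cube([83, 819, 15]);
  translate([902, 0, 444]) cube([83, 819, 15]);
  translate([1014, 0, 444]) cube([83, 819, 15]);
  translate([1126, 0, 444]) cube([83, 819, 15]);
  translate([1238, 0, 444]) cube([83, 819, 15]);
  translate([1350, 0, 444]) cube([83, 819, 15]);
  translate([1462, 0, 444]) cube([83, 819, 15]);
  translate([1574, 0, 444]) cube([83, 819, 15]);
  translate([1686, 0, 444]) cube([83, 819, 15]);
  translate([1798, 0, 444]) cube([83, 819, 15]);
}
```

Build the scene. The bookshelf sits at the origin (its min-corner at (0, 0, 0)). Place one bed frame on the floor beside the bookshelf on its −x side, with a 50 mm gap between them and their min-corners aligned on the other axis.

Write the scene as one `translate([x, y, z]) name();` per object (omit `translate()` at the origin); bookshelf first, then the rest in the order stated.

bookshelf();
translate([-2061, 0, 0]) bed_frame();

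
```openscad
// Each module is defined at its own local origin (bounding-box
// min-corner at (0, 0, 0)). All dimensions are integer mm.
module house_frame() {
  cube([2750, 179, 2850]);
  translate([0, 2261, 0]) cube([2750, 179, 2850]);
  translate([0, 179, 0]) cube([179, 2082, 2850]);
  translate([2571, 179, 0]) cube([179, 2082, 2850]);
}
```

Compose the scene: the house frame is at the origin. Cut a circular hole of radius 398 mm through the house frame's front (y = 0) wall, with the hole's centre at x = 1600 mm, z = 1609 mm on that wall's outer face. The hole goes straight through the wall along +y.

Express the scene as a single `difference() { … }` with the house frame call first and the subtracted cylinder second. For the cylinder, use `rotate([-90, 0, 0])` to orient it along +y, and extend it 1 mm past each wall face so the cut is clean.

difference() {
  house_frame();
  translate([1600, -1, 1609]) rotate([-90, 0, 0]) cylinder(h = 181, r = 398);
}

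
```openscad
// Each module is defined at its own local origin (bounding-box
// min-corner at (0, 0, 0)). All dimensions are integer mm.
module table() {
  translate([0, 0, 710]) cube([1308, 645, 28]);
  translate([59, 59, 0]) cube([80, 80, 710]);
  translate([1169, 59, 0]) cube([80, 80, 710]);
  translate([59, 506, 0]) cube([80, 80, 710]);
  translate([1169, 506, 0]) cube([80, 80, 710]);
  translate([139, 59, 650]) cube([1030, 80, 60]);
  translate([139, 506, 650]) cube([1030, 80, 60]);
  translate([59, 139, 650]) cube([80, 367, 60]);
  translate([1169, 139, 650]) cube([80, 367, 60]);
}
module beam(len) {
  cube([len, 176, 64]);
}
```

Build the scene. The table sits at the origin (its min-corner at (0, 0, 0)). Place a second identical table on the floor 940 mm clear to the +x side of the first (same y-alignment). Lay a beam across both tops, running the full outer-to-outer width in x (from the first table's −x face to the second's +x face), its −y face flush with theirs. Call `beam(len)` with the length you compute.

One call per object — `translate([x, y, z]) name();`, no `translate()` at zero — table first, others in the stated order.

table();
translate([2248, 0, 0]) table();
translate([0, 0, 738]) beam(3556);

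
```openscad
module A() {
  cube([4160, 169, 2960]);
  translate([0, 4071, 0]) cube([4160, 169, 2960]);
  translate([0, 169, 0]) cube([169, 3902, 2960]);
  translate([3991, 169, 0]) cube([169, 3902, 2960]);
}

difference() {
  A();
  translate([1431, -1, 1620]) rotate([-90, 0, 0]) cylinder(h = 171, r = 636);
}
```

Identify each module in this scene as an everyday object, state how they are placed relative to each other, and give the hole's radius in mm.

The subtracted cylinder has r = 636 mm.

A is a house frame. The house frame has a circular hole through its front wall. The hole's radius is 636 mm.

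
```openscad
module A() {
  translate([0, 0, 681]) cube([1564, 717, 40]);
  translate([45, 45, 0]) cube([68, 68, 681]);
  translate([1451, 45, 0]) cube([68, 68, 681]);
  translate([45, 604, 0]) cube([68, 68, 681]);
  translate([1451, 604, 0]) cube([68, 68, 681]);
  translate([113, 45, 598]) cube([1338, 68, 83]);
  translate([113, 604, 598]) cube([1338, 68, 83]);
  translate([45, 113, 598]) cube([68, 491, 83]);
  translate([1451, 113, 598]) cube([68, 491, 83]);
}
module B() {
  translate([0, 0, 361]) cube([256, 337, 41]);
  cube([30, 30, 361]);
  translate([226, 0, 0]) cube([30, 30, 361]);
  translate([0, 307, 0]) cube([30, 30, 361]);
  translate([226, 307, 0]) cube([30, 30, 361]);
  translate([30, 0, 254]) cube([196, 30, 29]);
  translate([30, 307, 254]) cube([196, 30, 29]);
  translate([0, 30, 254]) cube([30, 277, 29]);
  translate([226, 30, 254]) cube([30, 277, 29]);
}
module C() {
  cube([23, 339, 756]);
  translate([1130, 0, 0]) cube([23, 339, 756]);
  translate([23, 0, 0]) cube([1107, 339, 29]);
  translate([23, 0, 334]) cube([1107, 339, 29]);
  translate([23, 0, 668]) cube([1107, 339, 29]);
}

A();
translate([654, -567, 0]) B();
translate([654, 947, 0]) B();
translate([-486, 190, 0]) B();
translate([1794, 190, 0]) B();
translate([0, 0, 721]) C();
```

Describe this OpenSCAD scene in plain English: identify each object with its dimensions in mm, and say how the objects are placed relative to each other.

A is a rectangular dining table. The top is 1564×717×40 mm with its upper surface at z = 721 mm. It stands on four 68×68 mm square legs, each inset 45 mm from the nearest pair of top edges, running from the floor to the underside of the top. Four apron rails, 68 mm thick and 83 mm tall, run between adjacent legs with their top edges flush with the underside of the top and their outer faces flush with the legs' outer faces.

B is a four-legged stool. The seat is a 256×337×41 mm slab whose top surface is at z = 402 mm; four square legs, each 30×30 mm in cross-section, run from the floor (z = 0) to the underside of the seat, each flush with a corner of the seat. Four stretchers, 30 mm wide and 29 mm tall, connect adjacent legs with their undersides at z = 254 mm, each running between the inner faces of the legs it joins and aligned with the legs' outer faces on the other axis.

C is a bookshelf 1153 mm wide overall, 339 mm deep and 756 mm tall. The two sides are 23 mm thick vertical panels. 3 horizontal shelves of 29 mm thickness span between the inner faces of the sides; the lowest shelf sits on the floor and shelves are stacked with a clear vertical gap of 305 mm between each pair.

Four stools sit around the table at the −y, +y, −x, +x sides. The bookshelf is on top of the table.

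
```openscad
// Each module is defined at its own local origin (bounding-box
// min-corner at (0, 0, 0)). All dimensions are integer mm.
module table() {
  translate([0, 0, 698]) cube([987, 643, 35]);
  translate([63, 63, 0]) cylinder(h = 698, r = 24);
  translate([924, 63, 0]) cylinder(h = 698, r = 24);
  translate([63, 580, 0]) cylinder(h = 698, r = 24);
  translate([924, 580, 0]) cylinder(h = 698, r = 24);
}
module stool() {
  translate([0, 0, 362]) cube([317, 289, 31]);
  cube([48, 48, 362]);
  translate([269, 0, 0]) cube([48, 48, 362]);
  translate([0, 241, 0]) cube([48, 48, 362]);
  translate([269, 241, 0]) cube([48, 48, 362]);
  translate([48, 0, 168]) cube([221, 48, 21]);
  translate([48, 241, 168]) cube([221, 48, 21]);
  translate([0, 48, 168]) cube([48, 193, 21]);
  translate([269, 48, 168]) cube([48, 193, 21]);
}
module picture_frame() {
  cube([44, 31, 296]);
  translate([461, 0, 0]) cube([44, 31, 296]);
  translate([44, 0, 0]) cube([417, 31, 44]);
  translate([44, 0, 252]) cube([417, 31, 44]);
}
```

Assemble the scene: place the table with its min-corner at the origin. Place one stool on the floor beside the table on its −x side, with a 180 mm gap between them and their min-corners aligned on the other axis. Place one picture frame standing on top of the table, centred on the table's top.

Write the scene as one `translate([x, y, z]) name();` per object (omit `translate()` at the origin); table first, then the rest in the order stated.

table();
translate([-497, 0, 0]) stool();
translate([241, 306, 733]) picture_frame();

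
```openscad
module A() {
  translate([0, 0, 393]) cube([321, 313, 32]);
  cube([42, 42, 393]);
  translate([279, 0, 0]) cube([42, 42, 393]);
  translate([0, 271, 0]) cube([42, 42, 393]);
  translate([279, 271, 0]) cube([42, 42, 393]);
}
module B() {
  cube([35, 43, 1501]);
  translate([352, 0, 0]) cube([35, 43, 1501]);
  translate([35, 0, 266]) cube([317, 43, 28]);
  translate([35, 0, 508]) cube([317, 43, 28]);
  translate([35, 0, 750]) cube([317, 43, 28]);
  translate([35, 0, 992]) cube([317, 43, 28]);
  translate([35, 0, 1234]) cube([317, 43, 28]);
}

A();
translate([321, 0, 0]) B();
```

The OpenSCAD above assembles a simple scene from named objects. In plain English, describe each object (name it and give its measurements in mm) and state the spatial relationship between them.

A is a simple wooden stool: a rectangular seat 321 mm (x) by 313 mm (y), 32 mm thick, top face at z = 425 mm, on four square legs, each 42×42 mm in cross-section. The legs rest on z = 0, each flush with a corner of the seat.

B is a straight ladder. Two 35×43 mm vertical rails, 1501 mm tall, stand 387 mm apart (outside-to-outside) with their front faces coplanar on the −y side. 5 rungs, each 43 mm deep and 28 mm tall, span between the inner faces of the rails, front faces flush with the rails. The lowest rung's underside is at z = 266 mm and rungs are spaced 242 mm apart (underside to underside).

The ladder is against the stool's +x side, with their −y faces flush.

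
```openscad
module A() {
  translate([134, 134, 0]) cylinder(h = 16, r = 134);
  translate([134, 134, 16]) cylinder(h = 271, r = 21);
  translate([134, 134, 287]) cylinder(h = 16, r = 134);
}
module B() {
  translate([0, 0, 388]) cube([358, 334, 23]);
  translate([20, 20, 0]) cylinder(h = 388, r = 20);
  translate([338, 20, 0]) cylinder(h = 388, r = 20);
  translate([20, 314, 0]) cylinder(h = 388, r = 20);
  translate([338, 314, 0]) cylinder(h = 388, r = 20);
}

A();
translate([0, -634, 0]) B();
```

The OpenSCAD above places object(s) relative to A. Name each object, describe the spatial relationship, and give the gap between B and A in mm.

The stool's nearest face is 300 mm from the spool's −y face.

A is a spool. B is a stool. The stool is on the floor beside the spool on its −y side. The gap between the stool and the spool is 300 mm.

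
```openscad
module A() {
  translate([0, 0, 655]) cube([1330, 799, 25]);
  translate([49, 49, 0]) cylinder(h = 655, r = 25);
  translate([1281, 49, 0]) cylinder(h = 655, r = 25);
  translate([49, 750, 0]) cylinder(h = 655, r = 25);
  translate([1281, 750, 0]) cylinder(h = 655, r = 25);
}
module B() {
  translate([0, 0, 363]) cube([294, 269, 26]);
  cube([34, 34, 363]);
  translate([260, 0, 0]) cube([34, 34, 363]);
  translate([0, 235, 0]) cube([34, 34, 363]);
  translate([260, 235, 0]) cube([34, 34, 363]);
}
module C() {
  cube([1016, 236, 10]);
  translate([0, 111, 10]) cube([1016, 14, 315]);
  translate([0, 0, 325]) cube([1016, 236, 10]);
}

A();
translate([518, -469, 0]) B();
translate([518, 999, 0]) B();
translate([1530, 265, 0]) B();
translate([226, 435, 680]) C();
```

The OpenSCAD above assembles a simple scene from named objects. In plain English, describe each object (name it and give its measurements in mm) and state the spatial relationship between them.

A is a rectangular dining table. The top is 1330×799×25 mm with its upper surface at z = 680 mm. It stands on four round legs of 50 mm diameter, each leg's bounding box inset 24 mm from the nearest pair of top edges, running from the floor to the underside of the top.

B is a simple wooden stool: a rectangular seat 294 mm (x) by 269 mm (y), 26 mm thick, top face at z = 389 mm, on four square legs, each 34×34 mm in cross-section. The legs rest on z = 0, each flush with a corner of the seat.

C is an I-beam lying along x, 1016 mm long. Overall section height 335 mm. Two flanges 236 mm wide (y) and 10 mm thick, one on the floor and one at the top; a web 14 mm thick runs between them, centred on the flange width.

Three stools sit around the table at the −y, +y, +x sides. The I-beam is on top of the table.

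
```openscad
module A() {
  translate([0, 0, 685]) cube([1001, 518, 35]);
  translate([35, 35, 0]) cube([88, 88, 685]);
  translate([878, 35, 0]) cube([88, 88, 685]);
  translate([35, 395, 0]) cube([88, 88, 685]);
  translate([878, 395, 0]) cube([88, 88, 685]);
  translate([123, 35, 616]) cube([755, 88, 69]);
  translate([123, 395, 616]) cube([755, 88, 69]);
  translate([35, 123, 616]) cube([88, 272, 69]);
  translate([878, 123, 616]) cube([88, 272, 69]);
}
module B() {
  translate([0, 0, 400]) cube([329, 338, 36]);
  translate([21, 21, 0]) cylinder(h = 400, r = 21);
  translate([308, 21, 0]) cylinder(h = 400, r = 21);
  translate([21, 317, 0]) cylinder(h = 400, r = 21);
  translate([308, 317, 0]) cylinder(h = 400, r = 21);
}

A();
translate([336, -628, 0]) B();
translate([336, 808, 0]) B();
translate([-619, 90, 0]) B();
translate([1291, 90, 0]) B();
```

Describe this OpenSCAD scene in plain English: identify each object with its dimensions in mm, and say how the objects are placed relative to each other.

A is a rectangular dining table. The top is 1001×518×35 mm with its upper surface at z = 720 mm. It stands on four 88×88 mm square legs, each inset 35 mm from the nearest pair of top edges, running from the floor to the underside of the top. Four apron rails, 88 mm thick and 69 mm tall, run between adjacent legs with their top edges flush with the underside of the top and their outer faces flush with the legs' outer faces.

B is a four-legged stool. The seat is a 329×338×36 mm slab whose top surface is at z = 436 mm; four round legs, each 42 mm in diameter, run from the floor (z = 0) to the underside of the seat, each leg's axis is inset half a diameter from the nearest pair of seat edges (so the leg's bounding box is flush with the corner).

Four stools sit around the table at the −y, +y, −x, +x sides.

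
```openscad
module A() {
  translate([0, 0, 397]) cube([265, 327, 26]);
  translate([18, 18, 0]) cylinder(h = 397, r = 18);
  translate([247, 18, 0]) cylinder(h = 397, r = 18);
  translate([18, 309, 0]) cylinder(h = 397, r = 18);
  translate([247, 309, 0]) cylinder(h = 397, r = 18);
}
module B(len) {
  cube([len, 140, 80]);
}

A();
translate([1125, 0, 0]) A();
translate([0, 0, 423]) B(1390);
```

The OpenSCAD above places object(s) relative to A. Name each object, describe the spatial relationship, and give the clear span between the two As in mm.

Second stool starts at x = 1125; first ends at x = 265; clear span = 1125 − 265 = 860 mm.

A is a stool. B is a beam. A beam spans the tops of two stools. The clear span between the two stools is 860 mm.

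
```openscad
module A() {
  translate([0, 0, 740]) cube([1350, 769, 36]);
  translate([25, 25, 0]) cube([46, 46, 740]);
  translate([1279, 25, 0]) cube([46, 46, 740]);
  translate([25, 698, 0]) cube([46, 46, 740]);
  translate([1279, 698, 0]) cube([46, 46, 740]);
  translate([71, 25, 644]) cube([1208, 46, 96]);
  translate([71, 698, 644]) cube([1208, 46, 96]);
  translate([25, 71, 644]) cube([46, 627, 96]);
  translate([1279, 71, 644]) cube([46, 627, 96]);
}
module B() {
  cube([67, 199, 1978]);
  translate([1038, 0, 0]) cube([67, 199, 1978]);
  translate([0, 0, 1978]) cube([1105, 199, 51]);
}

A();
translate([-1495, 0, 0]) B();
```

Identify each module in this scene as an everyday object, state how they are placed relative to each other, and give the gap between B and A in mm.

A is a table. B is a door frame. The door frame is on the floor beside the table on its −x side. The gap between the door frame and the table is 390 mm.

The door frame's nearest face is 390 mm from the table's −x face.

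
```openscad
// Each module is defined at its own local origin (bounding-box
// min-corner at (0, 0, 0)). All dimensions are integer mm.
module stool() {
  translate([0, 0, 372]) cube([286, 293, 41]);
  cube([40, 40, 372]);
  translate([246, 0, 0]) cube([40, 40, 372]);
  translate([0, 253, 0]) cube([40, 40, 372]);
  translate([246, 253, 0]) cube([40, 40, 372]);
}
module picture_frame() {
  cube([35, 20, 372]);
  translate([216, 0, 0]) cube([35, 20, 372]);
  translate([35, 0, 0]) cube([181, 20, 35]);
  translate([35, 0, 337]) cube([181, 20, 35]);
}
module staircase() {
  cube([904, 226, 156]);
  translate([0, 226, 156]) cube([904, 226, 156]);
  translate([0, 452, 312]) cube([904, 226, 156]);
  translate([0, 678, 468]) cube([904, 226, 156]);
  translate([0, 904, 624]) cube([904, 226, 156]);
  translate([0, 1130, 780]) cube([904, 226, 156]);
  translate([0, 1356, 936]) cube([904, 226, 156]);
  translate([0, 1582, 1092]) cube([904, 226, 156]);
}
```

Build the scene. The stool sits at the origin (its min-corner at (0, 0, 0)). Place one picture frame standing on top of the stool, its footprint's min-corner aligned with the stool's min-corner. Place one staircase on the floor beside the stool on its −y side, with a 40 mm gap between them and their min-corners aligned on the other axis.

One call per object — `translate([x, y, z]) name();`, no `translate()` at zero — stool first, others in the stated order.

stool();
translate([0, 0, 413]) picture_frame();
translate([0, -1848, 0]) staircase();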